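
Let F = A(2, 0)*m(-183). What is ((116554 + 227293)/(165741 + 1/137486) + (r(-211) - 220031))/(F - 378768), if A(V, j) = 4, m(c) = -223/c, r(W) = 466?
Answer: 915584706885173679/1579454840941517804 ≈ 0.57968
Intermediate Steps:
F = 892/183 (F = 4*(-223/(-183)) = 4*(-223*(-1/183)) = 4*(223/183) = 892/183 ≈ 4.8743)
((116554 + 227293)/(165741 + 1/137486) + (r(-211) - 220031))/(F - 378768) = ((116554 + 227293)/(165741 + 1/137486) + (466 - 220031))/(892/183 - 378768) = (343847/(165741 + 1/137486) - 219565)/(-69313652/183) = (343847/(22787067127/137486) - 219565)*(-183/69313652) = (343847*(137486/22787067127) - 219565)*(-183/69313652) = (47274148642/22787067127 - 219565)*(-183/69313652) = -5003195119591113/22787067127*(-183/69313652) = 915584706885173679/1579454840941517804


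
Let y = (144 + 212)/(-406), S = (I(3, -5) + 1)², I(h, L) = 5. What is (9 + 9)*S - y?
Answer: 131722/203 ≈ 648.88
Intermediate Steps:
S = 36 (S = (5 + 1)² = 6² = 36)
y = -178/203 (y = 356*(-1/406) = -178/203 ≈ -0.87685)
(9 + 9)*S - y = (9 + 9)*36 - 1*(-178/203) = 18*36 + 178/203 = 648 + 178/203 = 131722/203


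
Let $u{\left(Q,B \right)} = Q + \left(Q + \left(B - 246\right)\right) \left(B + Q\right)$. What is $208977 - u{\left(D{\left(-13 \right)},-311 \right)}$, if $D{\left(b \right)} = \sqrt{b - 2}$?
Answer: $35765 + 867 i \sqrt{15} \approx 35765.0 + 3357.9 i$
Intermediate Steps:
$D{\left(b \right)} = \sqrt{-2 + b}$
$u{\left(Q,B \right)} = Q + \left(B + Q\right) \left(-246 + B + Q\right)$ ($u{\left(Q,B \right)} = Q + \left(Q + \left(-246 + B\right)\right) \left(B + Q\right) = Q + \left(-246 + B + Q\right) \left(B + Q\right) = Q + \left(B + Q\right) \left(-246 + B + Q\right)$)
$208977 - u{\left(D{\left(-13 \right)},-311 \right)} = 208977 - \left(\left(-311\right)^{2} + \left(\sqrt{-2 - 13}\right)^{2} - -76506 - 245 \sqrt{-2 - 13} + 2 \left(-311\right) \sqrt{-2 - 13}\right) = 208977 - \left(96721 + \left(\sqrt{-15}\right)^{2} + 76506 - 245 \sqrt{-15} + 2 \left(-311\right) \sqrt{-15}\right) = 208977 - \left(96721 + \left(i \sqrt{15}\right)^{2} + 76506 - 245 i \sqrt{15} + 2 \left(-311\right) i \sqrt{15}\right) = 208977 - \left(96721 - 15 + 76506 - 245 i \sqrt{15} - 622 i \sqrt{15}\right) = 208977 - \left(173212 - 867 i \sqrt{15}\right) = 35765 + 867 i \sqrt{15}$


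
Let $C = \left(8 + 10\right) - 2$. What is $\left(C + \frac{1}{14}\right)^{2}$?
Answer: $\frac{50625}{196} \approx 258.29$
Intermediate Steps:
$C = 16$ ($C = 18 - 2 = 16$)
$\left(C + \frac{1}{14}\right)^{2} = \left(16 + \frac{1}{14}\right)^{2} = \left(\frac{225}{14}\right)^{2} = \frac{50625}{196}$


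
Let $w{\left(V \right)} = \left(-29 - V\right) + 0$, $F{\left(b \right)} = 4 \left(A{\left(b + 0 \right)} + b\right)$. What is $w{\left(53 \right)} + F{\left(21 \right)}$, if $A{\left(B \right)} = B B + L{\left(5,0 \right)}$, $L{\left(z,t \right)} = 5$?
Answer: $1786$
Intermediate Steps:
$A{\left(B \right)} = 5 + B^{2}$ ($A{\left(B \right)} = B B + 5 = B^{2} + 5 = 5 + B^{2}$)
$F{\left(b \right)} = 20 + 4 b + 4 b^{2}$ ($F{\left(b \right)} = 4 \left(\left(5 + \left(b + 0\right)^{2}\right) + b\right) = 4 \left(\left(5 + b^{2}\right) + b\right) = 4 \left(5 + b + b^{2}\right) = 20 + 4 b + 4 b^{2}$)
$w{\left(V \right)} = -29 - V$
$w{\left(53 \right)} + F{\left(21 \right)} = \left(-29 - 53\right) + \left(20 + 4 \cdot 21 + 4 \cdot 21^{2}\right) = \left(-29 - 53\right) + \left(20 + 84 + 4 \cdot 441\right) = -82 + \left(20 + 84 + 1764\right) = -82 + 1868 = 1786$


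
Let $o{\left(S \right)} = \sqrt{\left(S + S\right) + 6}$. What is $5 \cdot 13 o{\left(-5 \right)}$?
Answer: $130 i \approx 130.0 i$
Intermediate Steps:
$o{\left(S \right)} = \sqrt{6 + 2 S}$ ($o{\left(S \right)} = \sqrt{2 S + 6} = \sqrt{6 + 2 S}$)
$5 \cdot 13 o{\left(-5 \right)} = 5 \cdot 13 \sqrt{6 + 2 \left(-5\right)} = 65 \sqrt{6 - 10} = 65 \sqrt{-4} = 65 \cdot 2 i = 130 i$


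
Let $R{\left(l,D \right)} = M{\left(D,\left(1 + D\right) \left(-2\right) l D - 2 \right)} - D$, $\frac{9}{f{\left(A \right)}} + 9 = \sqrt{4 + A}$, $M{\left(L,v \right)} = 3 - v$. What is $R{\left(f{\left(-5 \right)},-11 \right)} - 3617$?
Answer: $- \frac{156551}{41} - \frac{990 i}{41} \approx -3818.3 - 24.146 i$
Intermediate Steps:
$f{\left(A \right)} = \frac{9}{-9 + \sqrt{4 + A}}$
$R{\left(l,D \right)} = 5 - D - D l \left(-2 - 2 D\right)$ ($R{\left(l,D \right)} = \left(3 - \left(\left(1 + D\right) \left(-2\right) l D - 2\right)\right) - D = \left(3 - \left(\left(-2 - 2 D\right) l D - 2\right)\right) - D = \left(3 - \left(l \left(-2 - 2 D\right) D - 2\right)\right) - D = \left(3 - \left(D l \left(-2 - 2 D\right) - 2\right)\right) - D = \left(3 - \left(-2 + D l \left(-2 - 2 D\right)\right)\right) - D = \left(5 - D l \left(-2 - 2 D\right)\right) - D = 5 - D - D l \left(-2 - 2 D\right)$)
$R{\left(f{\left(-5 \right)},-11 \right)} - 3617 = \left(5 - -11 + 2 \left(-11\right) \frac{9}{-9 + \sqrt{4 - 5}} + 2 \frac{9}{-9 + \sqrt{4 - 5}} \left(-11\right)^{2}\right) - 3617 = \left(5 + 11 + 2 \left(-11\right) \frac{9}{-9 + \sqrt{-1}} + 2 \frac{9}{-9 + \sqrt{-1}} \cdot 121\right) - 3617 = \left(5 + 11 + 2 \left(-11\right) \frac{9}{-9 + i} + 2 \frac{9}{-9 + i} 121\right) - 3617 = \left(5 + 11 + 2 \left(-11\right) 9 \frac{-9 - i}{82} + 2 \cdot 9 \frac{-9 - i}{82} \cdot 121\right) - 3617 = \left(5 + 11 + 2 \left(-11\right) \frac{9 \left(-9 - i\right)}{82} + 2 \frac{9 \left(-9 - i\right)}{82} \cdot 121\right) - 3617 = \left(5 + 11 + \left(\frac{891}{41} + \frac{99 i}{41}\right) - \left(\frac{9801}{41} + \frac{1089 i}{41}\right)\right) - 3617 = \left(- \frac{8254}{41} - \frac{990 i}{41}\right) - 3617 = - \frac{156551}{41} - \frac{990 i}{41}$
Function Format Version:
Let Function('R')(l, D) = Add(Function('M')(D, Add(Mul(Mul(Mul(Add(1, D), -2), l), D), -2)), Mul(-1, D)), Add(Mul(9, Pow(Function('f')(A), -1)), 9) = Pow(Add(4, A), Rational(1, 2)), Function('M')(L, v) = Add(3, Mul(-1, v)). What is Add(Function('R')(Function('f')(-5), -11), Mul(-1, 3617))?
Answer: Add(Rational(-156551, 41), Mul(Rational(-990, 41), I)) ≈ Add(-3818.3, Mul(-24.146, I))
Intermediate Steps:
Function('f')(A) = Mul(9, Pow(Add(-9, Pow(Add(4, A), Rational(1, 2))), -1))
Function('R')(l, D) = Add(5, Mul(-1, D), Mul(-1, D, l, Add(-2, Mul(-2, D)))) (Function('R')(l, D) = Add(Add(3, Mul(-1, Add(Mul(Mul(Mul(Add(1, D), -2), l), D), -2))), Mul(-1, D)) = Add(Add(3, Mul(-1, Add(Mul(Mul(Add(-2, Mul(-2, D)), l), D), -2))), Mul(-1, D)) = Add(Add(3, Mul(-1, Add(Mul(Mul(l, Add(-2, Mul(-2, D))), D), -2))), Mul(-1, D)) = Add(Add(3, Mul(-1, Add(Mul(D, l, Add(-2, Mul(-2, D))), -2))), Mul(-1, D)) = Add(Add(3, Mul(-1, Add(-2, Mul(D, l, Add(-2, Mul(-2, D)))))), Mul(-1, D)) = Add(Add(3, Add(2, Mul(-1, D, l, Add(-2, Mul(-2, D))))), Mul(-1, D)) = Add(Add(5, Mul(-1, D, l, Add(-2, Mul(-2, D)))), Mul(-1, D)) = Add(5, Mul(-1, D), Mul(-1, D, l, Add(-2, Mul(-2, D)))))
Add(Function('R')(Function('f')(-5), -11), Mul(-1, 3617)) = Add(Add(5, Mul(-1, -11), Mul(2, -11, Mul(9, Pow(Add(-9, Pow(Add(4, -5), Rational(1, 2))), -1))), Mul(2, Mul(9, Pow(Add(-9, Pow(Add(4, -5), Rational(1, 2))), -1)), Pow(-11, 2))), Mul(-1, 3617)) = Add(Add(5, 11, Mul(2, -11, Mul(9, Pow(Add(-9, Pow(-1, Rational(1, 2))), -1))), Mul(2, Mul(9, Pow(Add(-9, Pow(-1, Rational(1, 2))), -1)), 121)), -3617) = Add(Add(5, 11, Mul(2, -11, Mul(9, Pow(Add(-9, I), -1))), Mul(2, Mul(9, Pow(Add(-9, I), -1)), 121)), -3617) = Add(Add(5, 11, Mul(2, -11, Mul(9, Mul(Rational(1, 82), Add(-9, Mul(-1, I))))), Mul(2, Mul(9, Mul(Rational(1, 82), Add(-9, Mul(-1, I)))), 121)), -3617) = Add(Add(5, 11, Mul(2, -11, Mul(Rational(9, 82), Add(-9, Mul(-1, I)))), Mul(2, Mul(Rational(9, 82), Add(-9, Mul(-1, I))), 121)), -3617) = Add(Add(5, 11, Add(Rational(891, 41), Mul(Rational(99, 41), I)), Add(Rational(-9801, 41), Mul(Rational(-1089, 41), I))), -3617) = Add(Add(Rational(-8254, 41), Mul(Rational(-990, 41), I)), -3617) = Add(Rational(-156551, 41), Mul(Rational(-990, 41), I))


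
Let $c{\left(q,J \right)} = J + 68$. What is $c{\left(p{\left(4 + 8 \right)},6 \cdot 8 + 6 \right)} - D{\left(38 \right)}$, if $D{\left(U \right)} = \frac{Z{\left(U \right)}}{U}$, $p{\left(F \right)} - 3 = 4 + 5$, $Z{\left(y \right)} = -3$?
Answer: $\frac{4639}{38} \approx 122.08$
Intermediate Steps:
$p{\left(F \right)} = 12$ ($p{\left(F \right)} = 3 + \left(4 + 5\right) = 3 + 9 = 12$)
$D{\left(U \right)} = - \frac{3}{U}$
$c{\left(q,J \right)} = 68 + J$
$c{\left(p{\left(4 + 8 \right)},6 \cdot 8 + 6 \right)} - D{\left(38 \right)} = \left(68 + \left(6 \cdot 8 + 6\right)\right) - - \frac{3}{38} = \left(68 + \left(48 + 6\right)\right) - \left(-3\right) \frac{1}{38} = \left(68 + 54\right) - - \frac{3}{38} = 122 + \frac{3}{38} = \frac{4639}{38}$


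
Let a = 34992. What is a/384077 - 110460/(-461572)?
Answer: 14644118211/44319797261 ≈ 0.33042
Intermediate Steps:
a/384077 - 110460/(-461572) = 34992/384077 - 110460/(-461572) = 34992*(1/384077) - 110460*(-1/461572) = 34992/384077 + 27615/115393 = 14644118211/44319797261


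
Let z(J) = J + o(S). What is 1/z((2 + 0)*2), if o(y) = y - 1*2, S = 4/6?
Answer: 3/8 ≈ 0.37500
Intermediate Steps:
S = ⅔ (S = 4*(⅙) = ⅔ ≈ 0.66667)
o(y) = -2 + y (o(y) = y - 2 = -2 + y)
z(J) = -4/3 + J (z(J) = J + (-2 + ⅔) = J - 4/3 = -4/3 + J)
1/z((2 + 0)*2) = 1/(-4/3 + (2 + 0)*2) = 1/(-4/3 + 2*2) = 1/(-4/3 + 4) = 1/(8/3) = 3/8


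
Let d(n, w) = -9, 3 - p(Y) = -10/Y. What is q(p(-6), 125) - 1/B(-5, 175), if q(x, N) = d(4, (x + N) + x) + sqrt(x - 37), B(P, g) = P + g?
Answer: -1531/170 + I*sqrt(321)/3 ≈ -9.0059 + 5.9722*I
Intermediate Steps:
p(Y) = 3 + 10/Y (p(Y) = 3 - (-10)/Y = 3 + 10/Y)
q(x, N) = -9 + sqrt(-37 + x) (q(x, N) = -9 + sqrt(x - 37) = -9 + sqrt(-37 + x))
q(p(-6), 125) - 1/B(-5, 175) = (-9 + sqrt(-37 + (3 + 10/(-6)))) - 1/(-5 + 175) = (-9 + sqrt(-37 + (3 + 10*(-1/6)))) - 1/170 = (-9 + sqrt(-37 + (3 - 5/3))) - 1*1/170 = (-9 + sqrt(-37 + 4/3)) - 1/170 = (-9 + sqrt(-107/3)) - 1/170 = (-9 + I*sqrt(321)/3) - 1/170 = -1531/170 + I*sqrt(321)/3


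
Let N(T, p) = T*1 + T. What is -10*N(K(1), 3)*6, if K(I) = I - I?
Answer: 0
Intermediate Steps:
K(I) = 0
N(T, p) = 2*T (N(T, p) = T + T = 2*T)
-10*N(K(1), 3)*6 = -20*0*6 = -10*0*6 = 0*6 = 0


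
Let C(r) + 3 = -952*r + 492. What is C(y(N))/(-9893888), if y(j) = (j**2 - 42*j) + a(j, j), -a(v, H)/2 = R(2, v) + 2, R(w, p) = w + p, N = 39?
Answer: -193745/9893888 ≈ -0.019582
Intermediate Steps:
R(w, p) = p + w
a(v, H) = -8 - 2*v (a(v, H) = -2*((v + 2) + 2) = -2*((2 + v) + 2) = -2*(4 + v) = -8 - 2*v)
y(j) = -8 + j**2 - 44*j (y(j) = (j**2 - 42*j) + (-8 - 2*j) = -8 + j**2 - 44*j)
C(r) = 489 - 952*r (C(r) = -3 + (-952*r + 492) = -3 + (492 - 952*r) = 489 - 952*r)
C(y(N))/(-9893888) = (489 - 952*(-8 + 39**2 - 44*39))/(-9893888) = (489 - 952*(-8 + 1521 - 1716))*(-1/9893888) = (489 - 952*(-203))*(-1/9893888) = (489 + 193256)*(-1/9893888) = 193745*(-1/9893888) = -193745/9893888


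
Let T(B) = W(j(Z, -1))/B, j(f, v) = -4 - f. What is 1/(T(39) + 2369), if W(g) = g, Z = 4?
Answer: 39/92383 ≈ 0.00042216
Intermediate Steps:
T(B) = -8/B (T(B) = (-4 - 1*4)/B = (-4 - 4)/B = -8/B)
1/(T(39) + 2369) = 1/(-8/39 + 2369) = 1/(92383/39) = 39/92383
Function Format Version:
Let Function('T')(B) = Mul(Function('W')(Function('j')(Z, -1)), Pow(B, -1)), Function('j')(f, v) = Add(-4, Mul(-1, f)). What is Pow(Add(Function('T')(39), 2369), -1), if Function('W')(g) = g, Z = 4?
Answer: Rational(39, 92383) ≈ 0.00042216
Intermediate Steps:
Function('T')(B) = Mul(-8, Pow(B, -1)) (Function('T')(B) = Mul(Add(-4, Mul(-1, 4)), Pow(B, -1)) = Mul(Add(-4, -4), Pow(B, -1)) = Mul(-8, Pow(B, -1)))
Pow(Add(Function('T')(39), 2369), -1) = Pow(Add(Mul(-8, Pow(39, -1)), 2369), -1) = Pow(Add(Mul(-8, Rational(1, 39)), 2369), -1) = Pow(Add(Rational(-8, 39), 2369), -1) = Pow(Rational(92383, 39), -1) = Rational(39, 92383)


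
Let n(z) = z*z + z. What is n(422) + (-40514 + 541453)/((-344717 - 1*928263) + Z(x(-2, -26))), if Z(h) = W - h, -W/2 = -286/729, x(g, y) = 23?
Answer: 165656525704659/928018615 ≈ 1.7851e+5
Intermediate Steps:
n(z) = z + z² (n(z) = z² + z = z + z²)
W = 572/729 (W = -(-572)/729 = -2*(-286/729) = 572/729 ≈ 0.78464)
Z(h) = 572/729 - h
n(422) + (-40514 + 541453)/((-344717 - 1*928263) + Z(x(-2, -26))) = 422*(1 + 422) + (-40514 + 541453)/((-344717 - 1*928263) + (572/729 - 1*23)) = 422*423 + 500939/((-344717 - 928263) + (572/729 - 23)) = 178506 + 500939/(-1272980 - 16195/729) = 178506 + 500939/(-928018615/729) = 178506 + 500939*(-729/928018615) = 178506 - 365184531/928018615 = 165656525704659/928018615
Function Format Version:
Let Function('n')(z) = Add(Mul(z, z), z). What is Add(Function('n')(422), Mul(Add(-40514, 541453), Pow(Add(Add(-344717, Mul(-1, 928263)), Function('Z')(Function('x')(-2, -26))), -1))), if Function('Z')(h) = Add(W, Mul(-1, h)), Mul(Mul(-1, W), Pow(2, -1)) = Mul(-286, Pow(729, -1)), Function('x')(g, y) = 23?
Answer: Rational(165656525704659, 928018615) ≈ 1.7851e+5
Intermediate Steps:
Function('n')(z) = Add(z, Pow(z, 2)) (Function('n')(z) = Add(Pow(z, 2), z) = Add(z, Pow(z, 2)))
W = Rational(572, 729) (W = Mul(-2, Mul(-286, Pow(729, -1))) = Mul(-2, Mul(-286, Rational(1, 729))) = Mul(-2, Rational(-286, 729)) = Rational(572, 729) ≈ 0.78464)
Function('Z')(h) = Add(Rational(572, 729), Mul(-1, h))
Add(Function('n')(422), Mul(Add(-40514, 541453), Pow(Add(Add(-344717, Mul(-1, 928263)), Function('Z')(Function('x')(-2, -26))), -1))) = Add(Mul(422, Add(1, 422)), Mul(Add(-40514, 541453), Pow(Add(Add(-344717, Mul(-1, 928263)), Add(Rational(572, 729), Mul(-1, 23))), -1))) = Add(Mul(422, 423), Mul(500939, Pow(Add(Add(-344717, -928263), Add(Rational(572, 729), -23)), -1))) = Add(178506, Mul(500939, Pow(Add(-1272980, Rational(-16195, 729)), -1))) = Add(178506, Mul(500939, Pow(Rational(-928018615, 729), -1))) = Add(178506, Mul(500939, Rational(-729, 928018615))) = Add(178506, Rational(-365184531, 928018615)) = Rational(165656525704659, 928018615)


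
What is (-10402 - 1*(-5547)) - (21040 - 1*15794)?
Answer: -10101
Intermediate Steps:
(-10402 - 1*(-5547)) - (21040 - 1*15794) = (-10402 + 5547) - (21040 - 15794) = -4855 - 1*5246 = -4855 - 5246 = -10101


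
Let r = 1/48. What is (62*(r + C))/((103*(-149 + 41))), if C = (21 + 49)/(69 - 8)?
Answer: -106051/16285536 ≈ -0.0065120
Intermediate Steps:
r = 1/48 ≈ 0.020833
C = 70/61 ≈ 1.1475
(62*(r + C))/((103*(-149 + 41))) = (62*(1/48 + 70/61))/((103*(-149 + 41))) = (62*(3421/2928))/((103*(-108))) = (106051/1464)/(-11124) = (106051/1464)*(-1/11124) = -106051/16285536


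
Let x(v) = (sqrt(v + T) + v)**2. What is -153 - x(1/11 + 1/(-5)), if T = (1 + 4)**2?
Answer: -538156/3025 + 444*sqrt(55)/3025 ≈ -176.81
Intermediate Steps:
T = 25 (T = 5**2 = 25)
x(v) = (v + sqrt(25 + v))**2 (x(v) = (sqrt(v + 25) + v)**2 = (sqrt(25 + v) + v)**2 = (v + sqrt(25 + v))**2)
-153 - x(1/11 + 1/(-5)) = -153 - ((1/11 + 1/(-5)) + sqrt(25 + (1/11 + 1/(-5))))**2 = -153 - ((1*(1/11) + 1*(-1/5)) + sqrt(25 + (1*(1/11) + 1*(-1/5))))**2 = -153 - ((1/11 - 1/5) + sqrt(25 + (1/11 - 1/5)))**2 = -153 - (-6/55 + sqrt(25 - 6/55))**2 = -153 - (-6/55 + sqrt(1369/55))**2 = -153 - (-6/55 + 37*sqrt(55)/55)**2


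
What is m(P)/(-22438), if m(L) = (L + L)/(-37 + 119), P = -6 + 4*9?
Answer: -15/459979 ≈ -3.2610e-5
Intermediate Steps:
P = 30 (P = -6 + 36 = 30)
m(L) = L/41 (m(L) = (2*L)/82 = (2*L)*(1/82) = L/41)
m(P)/(-22438) = ((1/41)*30)/(-22438) = (30/41)*(-1/22438) = -15/459979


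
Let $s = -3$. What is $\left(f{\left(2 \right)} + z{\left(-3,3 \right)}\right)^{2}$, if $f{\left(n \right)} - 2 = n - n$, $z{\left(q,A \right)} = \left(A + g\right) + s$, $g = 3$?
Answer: $25$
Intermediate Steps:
$z{\left(q,A \right)} = A$ ($z{\left(q,A \right)} = \left(A + 3\right) - 3 = \left(3 + A\right) - 3 = A$)
$f{\left(n \right)} = 2$ ($f{\left(n \right)} = 2 + \left(n - n\right) = 2 + 0 = 2$)
$\left(f{\left(2 \right)} + z{\left(-3,3 \right)}\right)^{2} = \left(2 + 3\right)^{2} = 5^{2} = 25$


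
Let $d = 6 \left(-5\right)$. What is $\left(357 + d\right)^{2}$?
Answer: $106929$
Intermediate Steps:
$d = -30$
$\left(357 + d\right)^{2} = \left(357 - 30\right)^{2} = 327^{2} = 106929$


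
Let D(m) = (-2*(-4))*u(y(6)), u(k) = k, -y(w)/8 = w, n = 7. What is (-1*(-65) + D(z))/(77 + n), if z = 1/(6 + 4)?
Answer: -319/84 ≈ -3.7976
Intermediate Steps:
y(w) = -8*w
z = ⅒ (z = 1/10 = ⅒ ≈ 0.10000)
D(m) = -384 (D(m) = (-2*(-4))*(-8*6) = 8*(-48) = -384)
(-1*(-65) + D(z))/(77 + n) = (-1*(-65) - 384)/(77 + 7) = (65 - 384)/84 = -319*1/84 = -319/84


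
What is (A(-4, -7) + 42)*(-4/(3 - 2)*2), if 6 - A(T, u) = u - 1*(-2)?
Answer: -424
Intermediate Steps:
A(T, u) = 4 - u (A(T, u) = 6 - (u - 1*(-2)) = 6 - (u + 2) = 6 - (2 + u) = 6 + (-2 - u) = 4 - u)
(A(-4, -7) + 42)*(-4/(3 - 2)*2) = ((4 - 1*(-7)) + 42)*(-4/(3 - 2)*2) = ((4 + 7) + 42)*(-4/1*2) = (11 + 42)*(-4*1*2) = 53*(-4*2) = 53*(-8) = -424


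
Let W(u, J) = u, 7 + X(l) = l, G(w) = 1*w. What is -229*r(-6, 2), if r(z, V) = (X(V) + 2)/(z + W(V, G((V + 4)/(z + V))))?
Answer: -687/4 ≈ -171.75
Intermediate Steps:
G(w) = w
X(l) = -7 + l
r(z, V) = (-5 + V)/(V + z) (r(z, V) = ((-7 + V) + 2)/(z + V) = (-5 + V)/(V + z))
-229*r(-6, 2) = -229*(-5 + 2)/(2 - 6) = -229*(-3)/(-4) = -(-229)*(-3)/4 = -229*¾ = -687/4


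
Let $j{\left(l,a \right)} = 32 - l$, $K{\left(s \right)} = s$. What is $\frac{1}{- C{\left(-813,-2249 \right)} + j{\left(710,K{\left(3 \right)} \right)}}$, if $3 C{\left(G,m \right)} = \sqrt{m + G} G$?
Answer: $- \frac{339}{112668013} - \frac{271 i \sqrt{3062}}{225336026} \approx -3.0088 \cdot 10^{-6} - 6.6549 \cdot 10^{-5} i$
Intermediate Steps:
$C{\left(G,m \right)} = \frac{G \sqrt{G + m}}{3}$ ($C{\left(G,m \right)} = \frac{\sqrt{m + G} G}{3} = \frac{\sqrt{G + m} G}{3} = \frac{G \sqrt{G + m}}{3}$)
$\frac{1}{- C{\left(-813,-2249 \right)} + j{\left(710,K{\left(3 \right)} \right)}} = \frac{1}{- \frac{\left(-813\right) \sqrt{-813 - 2249}}{3} + \left(32 - 710\right)} = \frac{1}{- \frac{\left(-813\right) \sqrt{-3062}}{3} + \left(32 - 710\right)} = \frac{1}{- \frac{\left(-813\right) i \sqrt{3062}}{3} - 678} = \frac{1}{- \left(-271\right) i \sqrt{3062} - 678} = \frac{1}{271 i \sqrt{3062} - 678} = \frac{1}{-678 + 271 i \sqrt{3062}}$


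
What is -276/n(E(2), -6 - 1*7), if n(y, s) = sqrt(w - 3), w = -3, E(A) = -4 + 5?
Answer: 46*I*sqrt(6) ≈ 112.68*I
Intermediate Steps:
E(A) = 1
n(y, s) = I*sqrt(6) (n(y, s) = sqrt(-3 - 3) = sqrt(-6) = I*sqrt(6))
-276/n(E(2), -6 - 1*7) = -276*(-I*sqrt(6)/6) = -(-46)*I*sqrt(6) = 46*I*sqrt(6)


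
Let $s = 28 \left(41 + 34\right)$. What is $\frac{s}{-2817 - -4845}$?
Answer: $\frac{175}{169} \approx 1.0355$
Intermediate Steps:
$s = 2100$ ($s = 28 \cdot 75 = 2100$)
$\frac{s}{-2817 - -4845} = \frac{2100}{-2817 - -4845} = \frac{2100}{-2817 + 4845} = \frac{2100}{2028} = 2100 \cdot \frac{1}{2028} = \frac{175}{169}$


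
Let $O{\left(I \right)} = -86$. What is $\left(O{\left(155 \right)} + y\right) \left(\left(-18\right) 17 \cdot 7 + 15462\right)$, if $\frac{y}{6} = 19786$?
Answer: $1580151600$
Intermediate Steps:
$y = 118716$ ($y = 6 \cdot 19786 = 118716$)
$\left(O{\left(155 \right)} + y\right) \left(\left(-18\right) 17 \cdot 7 + 15462\right) = \left(-86 + 118716\right) \left(\left(-18\right) 17 \cdot 7 + 15462\right) = 118630 \left(\left(-306\right) 7 + 15462\right) = 118630 \left(-2142 + 15462\right) = 118630 \cdot 13320 = 1580151600$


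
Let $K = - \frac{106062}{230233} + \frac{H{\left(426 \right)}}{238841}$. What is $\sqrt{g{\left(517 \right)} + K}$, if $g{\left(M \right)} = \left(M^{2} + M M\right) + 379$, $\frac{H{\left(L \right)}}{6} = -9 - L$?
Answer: $\frac{3 \sqrt{179733441072653439277538533}}{54989079953} \approx 731.41$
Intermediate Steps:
$H{\left(L \right)} = -54 - 6 L$ ($H{\left(L \right)} = 6 \left(-9 - L\right) = -54 - 6 L$)
$g{\left(M \right)} = 379 + 2 M^{2}$ ($g{\left(M \right)} = \left(M^{2} + M^{2}\right) + 379 = 2 M^{2} + 379 = 379 + 2 M^{2}$)
$K = - \frac{25932862272}{54989079953}$ ($K = - \frac{106062}{230233} + \frac{-54 - 2556}{238841} = \left(-106062\right) \frac{1}{230233} + \left(-54 - 2556\right) \frac{1}{238841} = - \frac{106062}{230233} - \frac{2610}{238841} = - \frac{25932862272}{54989079953} \approx -0.4716$)
$\sqrt{g{\left(517 \right)} + K} = \sqrt{\left(379 + 2 \cdot 517^{2}\right) - \frac{25932862272}{54989079953}} = \sqrt{\left(379 + 2 \cdot 267289\right) - \frac{25932862272}{54989079953}} = \sqrt{\left(379 + 534578\right) - \frac{25932862272}{54989079953}} = \sqrt{534957 - \frac{25932862272}{54989079953}} = \sqrt{\frac{29416767311554749}{54989079953}} = \frac{3 \sqrt{179733441072653439277538533}}{54989079953}$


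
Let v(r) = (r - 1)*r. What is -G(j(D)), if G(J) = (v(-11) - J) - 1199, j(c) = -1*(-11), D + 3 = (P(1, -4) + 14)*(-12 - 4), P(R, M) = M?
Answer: 1078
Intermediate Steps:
D = -163 (D = -3 + (-4 + 14)*(-12 - 4) = -3 + 10*(-16) = -3 - 160 = -163)
v(r) = r*(-1 + r) (v(r) = (-1 + r)*r = r*(-1 + r))
j(c) = 11
G(J) = -1067 - J (G(J) = (-11*(-1 - 11) - J) - 1199 = (-11*(-12) - J) - 1199 = (132 - J) - 1199 = -1067 - J)
-G(j(D)) = -(-1067 - 1*11) = -(-1067 - 11) = -1*(-1078) = 1078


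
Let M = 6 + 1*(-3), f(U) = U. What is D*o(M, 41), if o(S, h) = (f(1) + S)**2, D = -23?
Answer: -368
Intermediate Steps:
M = 3 (M = 6 - 3 = 3)
o(S, h) = (1 + S)**2
D*o(M, 41) = -23*(1 + 3)**2 = -23*4**2 = -23*16 = -368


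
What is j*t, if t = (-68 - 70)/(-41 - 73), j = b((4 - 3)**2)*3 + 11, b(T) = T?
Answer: 322/19 ≈ 16.947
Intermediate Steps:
j = 14 (j = (4 - 3)**2*3 + 11 = 1**2*3 + 11 = 1*3 + 11 = 3 + 11 = 14)
t = 23/19 (t = -138/(-114) = -138*(-1/114) = 23/19 ≈ 1.2105)
j*t = 14*(23/19) = 322/19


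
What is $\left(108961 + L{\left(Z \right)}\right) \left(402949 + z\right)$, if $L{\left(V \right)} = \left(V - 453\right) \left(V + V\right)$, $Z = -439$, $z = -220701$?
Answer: $162590183976$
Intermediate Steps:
$L{\left(V \right)} = 2 V \left(-453 + V\right)$ ($L{\left(V \right)} = \left(-453 + V\right) 2 V = 2 V \left(-453 + V\right)$)
$\left(108961 + L{\left(Z \right)}\right) \left(402949 + z\right) = \left(108961 + 2 \left(-439\right) \left(-453 - 439\right)\right) \left(402949 - 220701\right) = \left(108961 + 2 \left(-439\right) \left(-892\right)\right) 182248 = \left(108961 + 783176\right) 182248 = 892137 \cdot 182248 = 162590183976$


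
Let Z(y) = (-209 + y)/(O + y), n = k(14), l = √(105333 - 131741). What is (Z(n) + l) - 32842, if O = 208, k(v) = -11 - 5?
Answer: -2101963/64 + 2*I*√6602 ≈ -32843.0 + 162.51*I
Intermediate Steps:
k(v) = -16
l = 2*I*√6602 (l = √(-26408) = 2*I*√6602 ≈ 162.51*I)
n = -16
Z(y) = (-209 + y)/(208 + y)
(Z(n) + l) - 32842 = ((-209 - 16)/(208 - 16) + 2*I*√6602) - 32842 = (-225/192 + 2*I*√6602) - 32842 = ((1/192)*(-225) + 2*I*√6602) - 32842 = (-75/64 + 2*I*√6602) - 32842 = -2101963/64 + 2*I*√6602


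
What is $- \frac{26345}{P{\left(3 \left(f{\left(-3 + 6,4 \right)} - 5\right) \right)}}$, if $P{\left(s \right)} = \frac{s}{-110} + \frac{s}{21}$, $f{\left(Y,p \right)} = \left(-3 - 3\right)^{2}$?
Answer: $- \frac{20285650}{2759} \approx -7352.5$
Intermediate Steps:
$f{\left(Y,p \right)} = 36$ ($f{\left(Y,p \right)} = \left(-6\right)^{2} = 36$)
$P{\left(s \right)} = \frac{89 s}{2310}$ ($P{\left(s \right)} = s \left(- \frac{1}{110}\right) + s \frac{1}{21} = - \frac{s}{110} + \frac{s}{21} = \frac{89 s}{2310}$)
$- \frac{26345}{P{\left(3 \left(f{\left(-3 + 6,4 \right)} - 5\right) \right)}} = - \frac{26345}{\frac{89}{2310} \cdot 3 \left(36 - 5\right)} = - \frac{26345}{\frac{89}{2310} \cdot 3 \cdot 31} = - \frac{26345}{\frac{89}{2310} \cdot 93} = - \frac{26345}{\frac{2759}{770}} = \left(-26345\right) \frac{770}{2759} = - \frac{20285650}{2759}$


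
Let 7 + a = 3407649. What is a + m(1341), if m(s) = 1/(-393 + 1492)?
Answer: 3744998559/1099 ≈ 3.4076e+6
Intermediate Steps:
a = 3407642 (a = -7 + 3407649 = 3407642)
m(s) = 1/1099
a + m(1341) = 3407642 + 1/1099 = 3744998559/1099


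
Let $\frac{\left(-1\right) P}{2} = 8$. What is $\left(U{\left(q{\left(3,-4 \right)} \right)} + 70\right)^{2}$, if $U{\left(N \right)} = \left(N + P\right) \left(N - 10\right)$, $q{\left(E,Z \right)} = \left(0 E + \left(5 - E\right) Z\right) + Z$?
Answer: $470596$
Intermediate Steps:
$P = -16$ ($P = \left(-2\right) 8 = -16$)
$q{\left(E,Z \right)} = Z + Z \left(5 - E\right)$ ($q{\left(E,Z \right)} = \left(0 + Z \left(5 - E\right)\right) + Z = Z \left(5 - E\right) + Z = Z + Z \left(5 - E\right)$)
$U{\left(N \right)} = \left(-16 + N\right) \left(-10 + N\right)$ ($U{\left(N \right)} = \left(N - 16\right) \left(N - 10\right) = \left(-16 + N\right) \left(-10 + N\right)$)
$\left(U{\left(q{\left(3,-4 \right)} \right)} + 70\right)^{2} = \left(\left(160 + \left(- 4 \left(6 - 3\right)\right)^{2} - 26 \left(- 4 \left(6 - 3\right)\right)\right) + 70\right)^{2} = \left(\left(160 + \left(\left(-4\right) 3\right)^{2} - 26 \left(\left(-4\right) 3\right)\right) + 70\right)^{2} = \left(\left(160 + \left(-12\right)^{2} - -312\right) + 70\right)^{2} = \left(\left(160 + 144 + 312\right) + 70\right)^{2} = \left(616 + 70\right)^{2} = 686^{2} = 470596$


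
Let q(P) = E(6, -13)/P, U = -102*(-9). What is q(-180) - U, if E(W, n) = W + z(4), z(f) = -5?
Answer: -165241/180 ≈ -918.01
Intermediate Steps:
U = 918
E(W, n) = -5 + W (E(W, n) = W - 5 = -5 + W)
q(P) = 1/P (q(P) = (-5 + 6)/P = 1/P)
q(-180) - U = 1/(-180) - 1*918 = -1/180 - 918 = -165241/180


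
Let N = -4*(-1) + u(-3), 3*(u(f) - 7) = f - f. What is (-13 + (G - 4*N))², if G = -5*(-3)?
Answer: 1764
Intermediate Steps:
u(f) = 7 (u(f) = 7 + (f - f)/3 = 7 + (⅓)*0 = 7 + 0 = 7)
N = 11 (N = -4*(-1) + 7 = 4 + 7 = 11)
G = 15
(-13 + (G - 4*N))² = (-13 + (15 - 4*11))² = (-13 + (15 - 44))² = (-13 - 29)² = (-42)² = 1764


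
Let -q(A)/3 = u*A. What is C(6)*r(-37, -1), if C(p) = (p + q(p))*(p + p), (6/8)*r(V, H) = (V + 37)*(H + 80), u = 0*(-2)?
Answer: 0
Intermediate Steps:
u = 0
q(A) = 0 (q(A) = -0*A = -3*0 = 0)
r(V, H) = 4*(37 + V)*(80 + H)/3 (r(V, H) = 4*((V + 37)*(H + 80))/3 = 4*((37 + V)*(80 + H))/3 = 4*(37 + V)*(80 + H)/3)
C(p) = 2*p² (C(p) = (p + 0)*(p + p) = p*(2*p) = 2*p²)
C(6)*r(-37, -1) = (2*6²)*(11840/3 + (148/3)*(-1) + (320/3)*(-37) + (4/3)*(-1)*(-37)) = (2*36)*(11840/3 - 148/3 - 11840/3 + 148/3) = 72*0 = 0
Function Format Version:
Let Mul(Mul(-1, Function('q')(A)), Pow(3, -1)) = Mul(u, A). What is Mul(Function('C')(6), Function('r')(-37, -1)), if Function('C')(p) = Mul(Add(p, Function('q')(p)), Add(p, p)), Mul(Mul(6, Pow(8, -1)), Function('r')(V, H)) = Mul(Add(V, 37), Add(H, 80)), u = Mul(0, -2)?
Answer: 0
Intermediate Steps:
u = 0
Function('q')(A) = 0 (Function('q')(A) = Mul(-3, Mul(0, A)) = Mul(-3, 0) = 0)
Function('r')(V, H) = Mul(Rational(4, 3), Add(37, V), Add(80, H)) (Function('r')(V, H) = Mul(Rational(4, 3), Mul(Add(V, 37), Add(H, 80))) = Mul(Rational(4, 3), Mul(Add(37, V), Add(80, H))) = Mul(Rational(4, 3), Add(37, V), Add(80, H)))
Function('C')(p) = Mul(2, Pow(p, 2)) (Function('C')(p) = Mul(Add(p, 0), Add(p, p)) = Mul(p, Mul(2, p)) = Mul(2, Pow(p, 2)))
Mul(Function('C')(6), Function('r')(-37, -1)) = Mul(Mul(2, Pow(6, 2)), Add(Rational(11840, 3), Mul(Rational(148, 3), -1), Mul(Rational(320, 3), -37), Mul(Rational(4, 3), -1, -37))) = Mul(Mul(2, 36), Add(Rational(11840, 3), Rational(-148, 3), Rational(-11840, 3), Rational(148, 3))) = Mul(72, 0) = 0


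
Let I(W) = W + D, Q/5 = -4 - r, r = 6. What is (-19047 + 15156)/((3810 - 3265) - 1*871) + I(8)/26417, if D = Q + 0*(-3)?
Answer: 102774855/8611942 ≈ 11.934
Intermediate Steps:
Q = -50 (Q = 5*(-4 - 1*6) = 5*(-4 - 6) = 5*(-10) = -50)
D = -50 (D = -50 + 0*(-3) = -50 + 0 = -50)
I(W) = -50 + W (I(W) = W - 50 = -50 + W)
(-19047 + 15156)/((3810 - 3265) - 1*871) + I(8)/26417 = (-19047 + 15156)/((3810 - 3265) - 1*871) + (-50 + 8)/26417 = -3891/(545 - 871) - 42*1/26417 = -3891/(-326) - 42/26417 = -3891*(-1/326) - 42/26417 = 3891/326 - 42/26417 = 102774855/8611942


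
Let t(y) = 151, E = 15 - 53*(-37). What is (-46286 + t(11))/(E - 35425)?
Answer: 46135/33449 ≈ 1.3793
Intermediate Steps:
E = 1976 (E = 15 + 1961 = 1976)
(-46286 + t(11))/(E - 35425) = (-46286 + 151)/(1976 - 35425) = -46135/(-33449) = -46135*(-1/33449) = 46135/33449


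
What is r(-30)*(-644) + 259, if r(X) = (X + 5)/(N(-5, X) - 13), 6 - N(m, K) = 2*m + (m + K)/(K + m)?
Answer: 8309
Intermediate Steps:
N(m, K) = 5 - 2*m (N(m, K) = 6 - (2*m + (m + K)/(K + m)) = 6 - (2*m + (K + m)/(K + m)) = 6 - (2*m + 1) = 6 - (1 + 2*m) = 6 + (-1 - 2*m) = 5 - 2*m)
r(X) = 5/2 + X/2 (r(X) = (X + 5)/((5 - 2*(-5)) - 13) = (5 + X)/((5 + 10) - 13) = (5 + X)/(15 - 13) = (5 + X)/2 = (5 + X)*(1/2) = 5/2 + X/2)
r(-30)*(-644) + 259 = (5/2 + (1/2)*(-30))*(-644) + 259 = (5/2 - 15)*(-644) + 259 = -25/2*(-644) + 259 = 8050 + 259 = 8309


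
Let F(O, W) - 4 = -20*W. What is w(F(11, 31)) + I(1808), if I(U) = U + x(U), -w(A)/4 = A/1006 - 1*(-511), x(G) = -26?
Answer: -130554/503 ≈ -259.55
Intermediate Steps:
F(O, W) = 4 - 20*W
w(A) = -2044 - 2*A/503 (w(A) = -4*(A/1006 - 1*(-511)) = -4*(A*(1/1006) + 511) = -4*(A/1006 + 511) = -4*(511 + A/1006) = -2044 - 2*A/503)
I(U) = -26 + U (I(U) = U - 26 = -26 + U)
w(F(11, 31)) + I(1808) = (-2044 - 2*(4 - 20*31)/503) + (-26 + 1808) = (-2044 - 2*(4 - 620)/503) + 1782 = (-2044 - 2/503*(-616)) + 1782 = (-2044 + 1232/503) + 1782 = -1026900/503 + 1782 = -130554/503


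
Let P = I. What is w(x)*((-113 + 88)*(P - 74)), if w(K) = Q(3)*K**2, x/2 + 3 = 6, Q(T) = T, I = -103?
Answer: 477900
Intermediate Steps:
x = 6 (x = -6 + 2*6 = -6 + 12 = 6)
P = -103
w(K) = 3*K**2
w(x)*((-113 + 88)*(P - 74)) = (3*6**2)*((-113 + 88)*(-103 - 74)) = (3*36)*(-25*(-177)) = 108*4425 = 477900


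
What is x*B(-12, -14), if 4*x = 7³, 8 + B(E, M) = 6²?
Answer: 2401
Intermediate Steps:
B(E, M) = 28 (B(E, M) = -8 + 6² = -8 + 36 = 28)
x = 343/4 (x = (¼)*7³ = (¼)*343 = 343/4 ≈ 85.750)
x*B(-12, -14) = (343/4)*28 = 2401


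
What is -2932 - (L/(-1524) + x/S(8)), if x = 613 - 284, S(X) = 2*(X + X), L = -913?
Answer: -35879597/12192 ≈ -2942.9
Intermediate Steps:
S(X) = 4*X (S(X) = 2*(2*X) = 4*X)
x = 329
-2932 - (L/(-1524) + x/S(8)) = -2932 - (-913/(-1524) + 329/((4*8))) = -2932 - (-913*(-1/1524) + 329/32) = -2932 - (913/1524 + 329*(1/32)) = -2932 - (913/1524 + 329/32) = -2932 - 1*132653/12192 = -2932 - 132653/12192 = -35879597/12192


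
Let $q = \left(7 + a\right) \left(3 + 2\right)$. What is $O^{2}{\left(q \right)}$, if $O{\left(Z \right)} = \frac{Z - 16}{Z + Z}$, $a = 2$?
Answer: $\frac{841}{8100} \approx 0.10383$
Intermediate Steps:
$q = 45$ ($q = \left(7 + 2\right) \left(3 + 2\right) = 9 \cdot 5 = 45$)
$O{\left(Z \right)} = \frac{-16 + Z}{2 Z}$
$O^{2}{\left(q \right)} = \left(\frac{-16 + 45}{2 \cdot 45}\right)^{2} = \left(\frac{1}{2} \cdot \frac{1}{45} \cdot 29\right)^{2} = \left(\frac{29}{90}\right)^{2} = \frac{841}{8100}$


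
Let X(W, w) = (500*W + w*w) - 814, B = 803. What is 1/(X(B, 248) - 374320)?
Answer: 1/87870 ≈ 1.1380e-5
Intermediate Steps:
X(W, w) = -814 + w² + 500*W (X(W, w) = (500*W + w²) - 814 = (w² + 500*W) - 814 = -814 + w² + 500*W)
1/(X(B, 248) - 374320) = 1/((-814 + 248² + 500*803) - 374320) = 1/((-814 + 61504 + 401500) - 374320) = 1/(462190 - 374320) = 1/87870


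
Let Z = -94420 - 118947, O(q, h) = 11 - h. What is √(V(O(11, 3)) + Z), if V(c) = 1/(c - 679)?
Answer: I*√96066572118/671 ≈ 461.92*I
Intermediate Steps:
Z = -213367
V(c) = 1/(-679 + c)
√(V(O(11, 3)) + Z) = √(1/(-679 + (11 - 1*3)) - 213367) = √(1/(-679 + (11 - 3)) - 213367) = √(1/(-679 + 8) - 213367) = √(1/(-671) - 213367) = √(-1/671 - 213367) = √(-143169258/671) = I*√96066572118/671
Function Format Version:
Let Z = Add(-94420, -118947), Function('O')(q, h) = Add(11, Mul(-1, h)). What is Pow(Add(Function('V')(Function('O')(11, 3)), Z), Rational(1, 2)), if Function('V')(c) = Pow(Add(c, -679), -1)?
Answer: Mul(Rational(1, 671), I, Pow(96066572118, Rational(1, 2))) ≈ Mul(461.92, I)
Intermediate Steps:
Z = -213367
Function('V')(c) = Pow(Add(-679, c), -1)
Pow(Add(Function('V')(Function('O')(11, 3)), Z), Rational(1, 2)) = Pow(Add(Pow(Add(-679, Add(11, Mul(-1, 3))), -1), -213367), Rational(1, 2)) = Pow(Add(Pow(Add(-679, Add(11, -3)), -1), -213367), Rational(1, 2)) = Pow(Add(Pow(Add(-679, 8), -1), -213367), Rational(1, 2)) = Pow(Add(Pow(-671, -1), -213367), Rational(1, 2)) = Pow(Add(Rational(-1, 671), -213367), Rational(1, 2)) = Pow(Rational(-143169258, 671), Rational(1, 2)) = Mul(Rational(1, 671), I, Pow(96066572118, Rational(1, 2)))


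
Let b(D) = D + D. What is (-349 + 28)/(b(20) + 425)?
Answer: -107/155 ≈ -0.69032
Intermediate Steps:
b(D) = 2*D
(-349 + 28)/(b(20) + 425) = (-349 + 28)/(2*20 + 425) = -321/(40 + 425) = -321/465 = -321*1/465 = -107/155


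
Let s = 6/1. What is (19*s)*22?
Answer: 2508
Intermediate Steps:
s = 6 (s = 6*1 = 6)
(19*s)*22 = (19*6)*22 = 114*22 = 2508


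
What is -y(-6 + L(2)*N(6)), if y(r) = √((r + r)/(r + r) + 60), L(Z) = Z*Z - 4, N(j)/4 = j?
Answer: -√61 ≈ -7.8102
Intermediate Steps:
N(j) = 4*j
L(Z) = -4 + Z² (L(Z) = Z² - 4 = -4 + Z²)
y(r) = √61 (y(r) = √((2*r)/((2*r)) + 60) = √((2*r)*(1/(2*r)) + 60) = √(1 + 60) = √61)
-y(-6 + L(2)*N(6)) = -√61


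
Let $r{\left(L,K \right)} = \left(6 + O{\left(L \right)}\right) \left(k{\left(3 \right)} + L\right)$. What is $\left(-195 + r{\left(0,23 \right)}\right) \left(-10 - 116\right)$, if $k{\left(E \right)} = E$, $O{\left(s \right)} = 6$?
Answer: $20034$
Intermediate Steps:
$r{\left(L,K \right)} = 36 + 12 L$ ($r{\left(L,K \right)} = \left(6 + 6\right) \left(3 + L\right) = 12 \left(3 + L\right) = 36 + 12 L$)
$\left(-195 + r{\left(0,23 \right)}\right) \left(-10 - 116\right) = \left(-195 + \left(36 + 12 \cdot 0\right)\right) \left(-10 - 116\right) = \left(-195 + \left(36 + 0\right)\right) \left(-10 - 116\right) = \left(-195 + 36\right) \left(-126\right) = \left(-159\right) \left(-126\right) = 20034$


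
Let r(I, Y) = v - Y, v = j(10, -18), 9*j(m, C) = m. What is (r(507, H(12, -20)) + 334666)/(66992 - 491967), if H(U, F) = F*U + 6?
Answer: -602822/764955 ≈ -0.78805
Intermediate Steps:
j(m, C) = m/9
v = 10/9 (v = (1/9)*10 = 10/9 ≈ 1.1111)
H(U, F) = 6 + F*U
r(I, Y) = 10/9 - Y
(r(507, H(12, -20)) + 334666)/(66992 - 491967) = ((10/9 - (6 - 20*12)) + 334666)/(66992 - 491967) = ((10/9 - (6 - 240)) + 334666)/(-424975) = ((10/9 - 1*(-234)) + 334666)*(-1/424975) = ((10/9 + 234) + 334666)*(-1/424975) = (2116/9 + 334666)*(-1/424975) = (3014110/9)*(-1/424975) = -602822/764955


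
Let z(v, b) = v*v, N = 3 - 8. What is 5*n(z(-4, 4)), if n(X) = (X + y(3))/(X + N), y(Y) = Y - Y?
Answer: 80/11 ≈ 7.2727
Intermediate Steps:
y(Y) = 0
N = -5
z(v, b) = v**2
n(X) = X/(-5 + X) (n(X) = (X + 0)/(X - 5) = X/(-5 + X))
5*n(z(-4, 4)) = 5*((-4)**2/(-5 + (-4)**2)) = 5*(16/(-5 + 16)) = 5*(16/11) = 80/11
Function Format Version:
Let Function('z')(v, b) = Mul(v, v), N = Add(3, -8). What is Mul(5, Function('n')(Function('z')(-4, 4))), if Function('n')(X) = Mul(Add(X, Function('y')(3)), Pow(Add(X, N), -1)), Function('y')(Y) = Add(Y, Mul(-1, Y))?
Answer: Rational(80, 11) ≈ 7.2727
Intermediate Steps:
Function('y')(Y) = 0
N = -5
Function('z')(v, b) = Pow(v, 2)
Function('n')(X) = Mul(X, Pow(Add(-5, X), -1)) (Function('n')(X) = Mul(Add(X, 0), Pow(Add(X, -5), -1)) = Mul(X, Pow(Add(-5, X), -1)))
Mul(5, Function('n')(Function('z')(-4, 4))) = Mul(5, Mul(Pow(-4, 2), Pow(Add(-5, Pow(-4, 2)), -1))) = Mul(5, Mul(16, Pow(Add(-5, 16), -1))) = Mul(5, Mul(16, Pow(11, -1))) = Mul(5, Mul(16, Rational(1, 11))) = Mul(5, Rational(16, 11)) = Rational(80, 11)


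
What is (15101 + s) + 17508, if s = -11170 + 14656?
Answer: 36095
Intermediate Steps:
s = 3486
(15101 + s) + 17508 = (15101 + 3486) + 17508 = 18587 + 17508 = 36095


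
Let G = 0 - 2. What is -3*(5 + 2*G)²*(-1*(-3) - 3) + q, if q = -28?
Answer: -28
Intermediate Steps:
G = -2
-3*(5 + 2*G)²*(-1*(-3) - 3) + q = -3*(5 + 2*(-2))²*(-1*(-3) - 3) - 28 = -3*(5 - 4)²*(3 - 3) - 28 = -3*1²*0 - 28 = -3*0 - 28 = 0 - 28 = -28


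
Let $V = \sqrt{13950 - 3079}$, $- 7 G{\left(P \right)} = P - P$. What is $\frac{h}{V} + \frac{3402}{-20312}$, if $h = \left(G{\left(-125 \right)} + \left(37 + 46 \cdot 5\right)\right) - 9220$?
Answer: $- \frac{1701}{10156} - \frac{1279 \sqrt{10871}}{1553} \approx -86.036$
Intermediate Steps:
$G{\left(P \right)} = 0$ ($G{\left(P \right)} = - \frac{P - P}{7} = \left(- \frac{1}{7}\right) 0 = 0$)
$h = -8953$ ($h = \left(0 + \left(37 + 46 \cdot 5\right)\right) - 9220 = \left(0 + \left(37 + 230\right)\right) - 9220 = \left(0 + 267\right) - 9220 = 267 - 9220 = -8953$)
$V = \sqrt{10871} \approx 104.26$
$\frac{h}{V} + \frac{3402}{-20312} = - \frac{8953}{\sqrt{10871}} + \frac{3402}{-20312} = - 8953 \frac{\sqrt{10871}}{10871} + 3402 \left(- \frac{1}{20312}\right) = - \frac{1279 \sqrt{10871}}{1553} - \frac{1701}{10156} = - \frac{1701}{10156} - \frac{1279 \sqrt{10871}}{1553}$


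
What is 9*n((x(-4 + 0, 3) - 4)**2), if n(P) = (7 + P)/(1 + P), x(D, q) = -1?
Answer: 144/13 ≈ 11.077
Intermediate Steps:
n(P) = (7 + P)/(1 + P)
9*n((x(-4 + 0, 3) - 4)**2) = 9*((7 + (-1 - 4)**2)/(1 + (-1 - 4)**2)) = 9*((7 + (-5)**2)/(1 + (-5)**2)) = 9*((7 + 25)/(1 + 25)) = 9*(32/26) = 9*((1/26)*32) = 9*(16/13) = 144/13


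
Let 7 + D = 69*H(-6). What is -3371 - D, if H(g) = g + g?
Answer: -2536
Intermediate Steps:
H(g) = 2*g
D = -835 (D = -7 + 69*(2*(-6)) = -7 + 69*(-12) = -7 - 828 = -835)
-3371 - D = -3371 - 1*(-835) = -3371 + 835 = -2536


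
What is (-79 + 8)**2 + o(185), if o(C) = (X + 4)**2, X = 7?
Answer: 5162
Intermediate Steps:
o(C) = 121 (o(C) = (7 + 4)**2 = 11**2 = 121)
(-79 + 8)**2 + o(185) = (-79 + 8)**2 + 121 = (-71)**2 + 121 = 5041 + 121 = 5162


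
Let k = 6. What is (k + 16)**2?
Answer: 484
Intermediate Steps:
(k + 16)**2 = (6 + 16)**2 = 22**2 = 484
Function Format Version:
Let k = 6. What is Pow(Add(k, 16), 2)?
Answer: 484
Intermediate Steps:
Pow(Add(k, 16), 2) = Pow(Add(6, 16), 2) = Pow(22, 2) = 484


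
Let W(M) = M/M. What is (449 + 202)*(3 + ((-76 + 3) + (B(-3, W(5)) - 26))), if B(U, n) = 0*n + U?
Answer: -64449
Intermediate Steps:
W(M) = 1
B(U, n) = U (B(U, n) = 0 + U = U)
(449 + 202)*(3 + ((-76 + 3) + (B(-3, W(5)) - 26))) = (449 + 202)*(3 + ((-76 + 3) + (-3 - 26))) = 651*(3 + (-73 - 29)) = 651*(3 - 102) = 651*(-99) = -64449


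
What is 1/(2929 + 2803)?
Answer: 1/5732 ≈ 0.00017446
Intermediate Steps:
1/(2929 + 2803) = 1/5732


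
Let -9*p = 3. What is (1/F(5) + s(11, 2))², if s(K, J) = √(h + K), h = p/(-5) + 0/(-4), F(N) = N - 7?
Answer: 679/60 - √2490/15 ≈ 7.9900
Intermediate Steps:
p = -⅓ (p = -⅑*3 = -⅓ ≈ -0.33333)
F(N) = -7 + N
h = 1/15 (h = -⅓/(-5) + 0/(-4) = -⅓*(-⅕) + 0*(-¼) = 1/15 + 0 = 1/15 ≈ 0.066667)
s(K, J) = √(1/15 + K)
(1/F(5) + s(11, 2))² = (1/(-7 + 5) + √(15 + 225*11)/15)² = (1/(-2) + √(15 + 2475)/15)² = (-½ + √2490/15)²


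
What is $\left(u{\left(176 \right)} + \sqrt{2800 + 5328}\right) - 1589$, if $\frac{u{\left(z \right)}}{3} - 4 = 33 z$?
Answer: $15847 + 8 \sqrt{127} \approx 15937.0$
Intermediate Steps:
$u{\left(z \right)} = 12 + 99 z$ ($u{\left(z \right)} = 12 + 3 \cdot 33 z = 12 + 99 z$)
$\left(u{\left(176 \right)} + \sqrt{2800 + 5328}\right) - 1589 = \left(\left(12 + 99 \cdot 176\right) + \sqrt{2800 + 5328}\right) - 1589 = \left(\left(12 + 17424\right) + \sqrt{8128}\right) - 1589 = \left(17436 + 8 \sqrt{127}\right) - 1589 = 15847 + 8 \sqrt{127}$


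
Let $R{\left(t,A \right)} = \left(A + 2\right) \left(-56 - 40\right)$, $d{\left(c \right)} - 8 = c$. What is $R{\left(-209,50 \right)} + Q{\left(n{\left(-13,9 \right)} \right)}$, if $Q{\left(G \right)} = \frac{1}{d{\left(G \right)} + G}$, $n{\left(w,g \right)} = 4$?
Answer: $- \frac{79871}{16} \approx -4991.9$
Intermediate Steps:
$d{\left(c \right)} = 8 + c$
$R{\left(t,A \right)} = -192 - 96 A$ ($R{\left(t,A \right)} = \left(2 + A\right) \left(-56 - 40\right) = \left(2 + A\right) \left(-96\right) = -192 - 96 A$)
$Q{\left(G \right)} = \frac{1}{8 + 2 G}$ ($Q{\left(G \right)} = \frac{1}{\left(8 + G\right) + G} = \frac{1}{8 + 2 G}$)
$R{\left(-209,50 \right)} + Q{\left(n{\left(-13,9 \right)} \right)} = \left(-192 - 4800\right) + \frac{1}{2 \left(4 + 4\right)} = \left(-192 - 4800\right) + \frac{1}{2 \cdot 8} = -4992 + \frac{1}{2} \cdot \frac{1}{8} = -4992 + \frac{1}{16} = - \frac{79871}{16}$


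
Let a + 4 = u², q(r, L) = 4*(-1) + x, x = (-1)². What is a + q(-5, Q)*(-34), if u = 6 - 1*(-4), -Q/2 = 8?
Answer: 198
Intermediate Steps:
Q = -16 (Q = -2*8 = -16)
x = 1
u = 10 (u = 6 + 4 = 10)
q(r, L) = -3 (q(r, L) = 4*(-1) + 1 = -4 + 1 = -3)
a = 96 (a = -4 + 10² = -4 + 100 = 96)
a + q(-5, Q)*(-34) = 96 - 3*(-34) = 96 + 102 = 198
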